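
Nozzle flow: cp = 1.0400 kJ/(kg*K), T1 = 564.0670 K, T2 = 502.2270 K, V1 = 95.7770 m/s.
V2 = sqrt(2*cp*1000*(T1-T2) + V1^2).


dT = 61.8400 K
2*cp*1000*dT = 128627.2000
V1^2 = 9173.2337
V2 = sqrt(137800.4337) = 371.2148 m/s

371.2148 m/s


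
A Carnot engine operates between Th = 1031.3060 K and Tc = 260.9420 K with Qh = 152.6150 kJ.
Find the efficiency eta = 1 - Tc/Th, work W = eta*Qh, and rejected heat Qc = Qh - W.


eta = 1 - 260.9420/1031.3060 = 0.7470
W = 0.7470 * 152.6150 = 114.0002 kJ
Qc = 152.6150 - 114.0002 = 38.6148 kJ

eta = 74.6979%, W = 114.0002 kJ, Qc = 38.6148 kJ


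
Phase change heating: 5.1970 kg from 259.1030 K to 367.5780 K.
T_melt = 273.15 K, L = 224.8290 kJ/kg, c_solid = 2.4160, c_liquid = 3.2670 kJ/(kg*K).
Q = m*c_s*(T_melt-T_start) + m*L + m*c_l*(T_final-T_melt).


Q1 (sensible, solid) = 5.1970 * 2.4160 * 14.0470 = 176.3735 kJ
Q2 (latent) = 5.1970 * 224.8290 = 1168.4363 kJ
Q3 (sensible, liquid) = 5.1970 * 3.2670 * 94.4280 = 1603.2551 kJ
Q_total = 2948.0649 kJ

2948.0649 kJ


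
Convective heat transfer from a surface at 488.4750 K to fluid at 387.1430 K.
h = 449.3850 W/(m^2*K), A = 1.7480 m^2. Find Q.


dT = 101.3320 K
Q = 449.3850 * 1.7480 * 101.3320 = 79598.8173 W

79598.8173 W


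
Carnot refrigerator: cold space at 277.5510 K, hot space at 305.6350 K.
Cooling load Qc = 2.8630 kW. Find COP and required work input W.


COP = 277.5510 / 28.0840 = 9.8829
W = 2.8630 / 9.8829 = 0.2897 kW

COP = 9.8829, W = 0.2897 kW


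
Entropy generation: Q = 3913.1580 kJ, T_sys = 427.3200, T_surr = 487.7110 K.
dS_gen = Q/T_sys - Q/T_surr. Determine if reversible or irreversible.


dS_sys = 3913.1580/427.3200 = 9.1574 kJ/K
dS_surr = -3913.1580/487.7110 = -8.0235 kJ/K
dS_gen = 9.1574 - 8.0235 = 1.1339 kJ/K (irreversible)

dS_gen = 1.1339 kJ/K, irreversible


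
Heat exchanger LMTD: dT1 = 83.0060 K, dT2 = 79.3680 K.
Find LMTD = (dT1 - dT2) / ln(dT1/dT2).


dT1/dT2 = 1.0458
ln(dT1/dT2) = 0.0448
LMTD = 3.6380 / 0.0448 = 81.1734 K

81.1734 K


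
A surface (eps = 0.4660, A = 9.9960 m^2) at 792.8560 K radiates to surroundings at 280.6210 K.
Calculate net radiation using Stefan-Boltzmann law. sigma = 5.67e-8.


T^4 = 3.9516e+11
Tsurr^4 = 6.2013e+09
Q = 0.4660 * 5.67e-8 * 9.9960 * 3.8896e+11 = 102731.3762 W

102731.3762 W


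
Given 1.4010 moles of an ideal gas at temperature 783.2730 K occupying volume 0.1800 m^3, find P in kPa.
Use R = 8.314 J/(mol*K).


P = nRT/V = 1.4010 * 8.314 * 783.2730 / 0.1800
= 9123.4965 / 0.1800 = 50686.0919 Pa = 50.6861 kPa

50.6861 kPa


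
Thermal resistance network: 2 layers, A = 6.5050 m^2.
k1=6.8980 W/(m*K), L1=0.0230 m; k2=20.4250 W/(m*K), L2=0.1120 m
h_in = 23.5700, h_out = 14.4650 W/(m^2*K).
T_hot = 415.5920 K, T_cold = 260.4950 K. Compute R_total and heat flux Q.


R_conv_in = 1/(23.5700*6.5050) = 0.0065
R_1 = 0.0230/(6.8980*6.5050) = 0.0005
R_2 = 0.1120/(20.4250*6.5050) = 0.0008
R_conv_out = 1/(14.4650*6.5050) = 0.0106
R_total = 0.0185 K/W
Q = 155.0970 / 0.0185 = 8381.2204 W

R_total = 0.0185 K/W, Q = 8381.2204 W


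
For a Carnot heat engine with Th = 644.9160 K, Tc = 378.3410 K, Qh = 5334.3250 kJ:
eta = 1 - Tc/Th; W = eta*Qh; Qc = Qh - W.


eta = 1 - 378.3410/644.9160 = 0.4133
W = 0.4133 * 5334.3250 = 2204.9347 kJ
Qc = 5334.3250 - 2204.9347 = 3129.3903 kJ

eta = 41.3348%, W = 2204.9347 kJ, Qc = 3129.3903 kJ


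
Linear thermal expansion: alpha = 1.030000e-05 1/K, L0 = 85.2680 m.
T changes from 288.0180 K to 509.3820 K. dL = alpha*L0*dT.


dT = 221.3640 K
dL = 1.030000e-05 * 85.2680 * 221.3640 = 0.194415 m
L_final = 85.462415 m

dL = 0.194415 m


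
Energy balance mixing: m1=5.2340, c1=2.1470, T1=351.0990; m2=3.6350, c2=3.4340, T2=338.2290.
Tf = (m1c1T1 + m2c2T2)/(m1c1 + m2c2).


num = 8167.4131
den = 23.7200
Tf = 344.3262 K

344.3262 K


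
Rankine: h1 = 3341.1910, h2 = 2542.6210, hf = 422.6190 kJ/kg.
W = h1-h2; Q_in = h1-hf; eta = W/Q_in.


W = 798.5700 kJ/kg
Q_in = 2918.5720 kJ/kg
eta = 0.2736 = 27.3617%

eta = 27.3617%


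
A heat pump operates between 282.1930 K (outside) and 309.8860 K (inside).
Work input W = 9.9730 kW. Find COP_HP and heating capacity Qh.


COP = 309.8860 / 27.6930 = 11.1900
Qh = 11.1900 * 9.9730 = 111.5983 kW

COP = 11.1900, Qh = 111.5983 kW


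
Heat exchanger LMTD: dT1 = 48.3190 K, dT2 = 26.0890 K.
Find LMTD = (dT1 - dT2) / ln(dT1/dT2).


dT1/dT2 = 1.8521
ln(dT1/dT2) = 0.6163
LMTD = 22.2300 / 0.6163 = 36.0694 K

36.0694 K


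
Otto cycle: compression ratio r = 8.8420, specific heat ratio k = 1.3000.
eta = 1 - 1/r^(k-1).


r^(k-1) = 1.9229
eta = 1 - 1/1.9229 = 0.4800 = 47.9962%

47.9962%


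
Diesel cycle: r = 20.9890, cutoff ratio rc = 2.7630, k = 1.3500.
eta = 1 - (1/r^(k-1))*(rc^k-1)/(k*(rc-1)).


r^(k-1) = 2.9020
rc^k = 3.9433
eta = 0.5739 = 57.3855%

57.3855%


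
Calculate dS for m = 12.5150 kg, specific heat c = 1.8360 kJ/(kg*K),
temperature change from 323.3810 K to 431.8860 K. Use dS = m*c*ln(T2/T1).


T2/T1 = 1.3355
ln(T2/T1) = 0.2893
dS = 12.5150 * 1.8360 * 0.2893 = 6.6481 kJ/K

6.6481 kJ/K


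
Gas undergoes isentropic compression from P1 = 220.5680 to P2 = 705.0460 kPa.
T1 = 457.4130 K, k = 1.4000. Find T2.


(k-1)/k = 0.2857
(P2/P1)^exp = 1.3938
T2 = 457.4130 * 1.3938 = 637.5311 K

637.5311 K


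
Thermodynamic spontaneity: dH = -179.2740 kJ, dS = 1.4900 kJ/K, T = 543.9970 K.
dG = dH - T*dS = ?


T*dS = 543.9970 * 1.4900 = 810.5555 kJ
dG = -179.2740 - 810.5555 = -989.8295 kJ (spontaneous)

dG = -989.8295 kJ, spontaneous


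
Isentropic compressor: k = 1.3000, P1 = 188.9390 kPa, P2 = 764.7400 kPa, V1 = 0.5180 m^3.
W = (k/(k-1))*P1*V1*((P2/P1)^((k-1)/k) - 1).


(k-1)/k = 0.2308
(P2/P1)^exp = 1.3808
W = 4.3333 * 188.9390 * 0.5180 * (1.3808 - 1) = 161.4864 kJ

161.4864 kJ


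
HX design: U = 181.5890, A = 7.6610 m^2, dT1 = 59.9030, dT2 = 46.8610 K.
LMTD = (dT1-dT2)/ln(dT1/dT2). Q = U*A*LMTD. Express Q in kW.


LMTD = 53.1154 K
Q = 181.5890 * 7.6610 * 53.1154 = 73891.6736 W = 73.8917 kW

73.8917 kW


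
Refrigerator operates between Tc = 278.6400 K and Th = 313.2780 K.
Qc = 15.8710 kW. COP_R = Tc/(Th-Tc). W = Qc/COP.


COP = 278.6400 / 34.6380 = 8.0443
W = 15.8710 / 8.0443 = 1.9729 kW

COP = 8.0443, W = 1.9729 kW


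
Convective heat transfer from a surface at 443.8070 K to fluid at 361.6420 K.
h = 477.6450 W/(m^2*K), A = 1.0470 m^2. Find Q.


dT = 82.1650 K
Q = 477.6450 * 1.0470 * 82.1650 = 41090.2494 W

41090.2494 W


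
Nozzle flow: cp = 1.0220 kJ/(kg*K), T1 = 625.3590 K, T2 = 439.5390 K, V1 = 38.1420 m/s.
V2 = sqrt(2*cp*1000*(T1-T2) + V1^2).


dT = 185.8200 K
2*cp*1000*dT = 379816.0800
V1^2 = 1454.8122
V2 = sqrt(381270.8922) = 617.4714 m/s

617.4714 m/s


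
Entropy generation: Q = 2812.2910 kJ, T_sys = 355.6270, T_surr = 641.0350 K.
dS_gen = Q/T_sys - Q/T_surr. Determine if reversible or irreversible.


dS_sys = 2812.2910/355.6270 = 7.9080 kJ/K
dS_surr = -2812.2910/641.0350 = -4.3871 kJ/K
dS_gen = 7.9080 - 4.3871 = 3.5209 kJ/K (irreversible)

dS_gen = 3.5209 kJ/K, irreversible


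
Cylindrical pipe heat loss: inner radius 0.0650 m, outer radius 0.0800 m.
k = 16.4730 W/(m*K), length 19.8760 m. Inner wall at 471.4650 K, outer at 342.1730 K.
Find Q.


dT = 129.2920 K
ln(ro/ri) = 0.2076
Q = 2*pi*16.4730*19.8760*129.2920 / 0.2076 = 1280983.4442 W

1280983.4442 W


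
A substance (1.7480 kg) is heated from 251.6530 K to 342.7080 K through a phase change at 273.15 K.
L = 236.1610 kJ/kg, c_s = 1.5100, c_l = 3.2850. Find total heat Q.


Q1 (sensible, solid) = 1.7480 * 1.5100 * 21.4970 = 56.7409 kJ
Q2 (latent) = 1.7480 * 236.1610 = 412.8094 kJ
Q3 (sensible, liquid) = 1.7480 * 3.2850 * 69.5580 = 399.4146 kJ
Q_total = 868.9649 kJ

868.9649 kJ


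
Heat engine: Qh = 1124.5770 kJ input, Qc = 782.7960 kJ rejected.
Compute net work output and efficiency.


W = 1124.5770 - 782.7960 = 341.7810 kJ
eta = 341.7810 / 1124.5770 = 0.3039 = 30.3920%

W = 341.7810 kJ, eta = 30.3920%


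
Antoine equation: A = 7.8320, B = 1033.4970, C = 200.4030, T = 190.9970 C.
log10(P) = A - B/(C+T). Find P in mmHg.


C+T = 391.4000
B/(C+T) = 2.6405
log10(P) = 7.8320 - 2.6405 = 5.1915
P = 10^5.1915 = 155412.6833 mmHg

155412.6833 mmHg


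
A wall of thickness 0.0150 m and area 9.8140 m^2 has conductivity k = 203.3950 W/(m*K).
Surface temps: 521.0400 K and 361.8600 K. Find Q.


dT = 159.1800 K
Q = 203.3950 * 9.8140 * 159.1800 / 0.0150 = 2.1183e+07 W

2.1183e+07 W


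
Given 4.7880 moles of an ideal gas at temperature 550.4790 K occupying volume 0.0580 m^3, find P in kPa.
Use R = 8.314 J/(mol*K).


P = nRT/V = 4.7880 * 8.314 * 550.4790 / 0.0580
= 21913.1554 / 0.0580 = 377813.0234 Pa = 377.8130 kPa

377.8130 kPa


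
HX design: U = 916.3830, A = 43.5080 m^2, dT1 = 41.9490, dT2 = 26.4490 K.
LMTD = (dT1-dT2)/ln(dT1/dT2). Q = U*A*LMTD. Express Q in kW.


LMTD = 33.6053 K
Q = 916.3830 * 43.5080 * 33.6053 = 1339844.5522 W = 1339.8446 kW

1339.8446 kW


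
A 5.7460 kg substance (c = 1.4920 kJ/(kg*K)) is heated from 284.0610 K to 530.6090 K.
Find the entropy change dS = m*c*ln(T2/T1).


T2/T1 = 1.8679
ln(T2/T1) = 0.6248
dS = 5.7460 * 1.4920 * 0.6248 = 5.3567 kJ/K

5.3567 kJ/K


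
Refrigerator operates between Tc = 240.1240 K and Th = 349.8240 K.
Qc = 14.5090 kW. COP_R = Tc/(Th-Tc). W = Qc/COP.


COP = 240.1240 / 109.7000 = 2.1889
W = 14.5090 / 2.1889 = 6.6284 kW

COP = 2.1889, W = 6.6284 kW


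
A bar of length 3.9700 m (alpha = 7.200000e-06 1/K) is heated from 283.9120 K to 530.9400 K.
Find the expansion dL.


dT = 247.0280 K
dL = 7.200000e-06 * 3.9700 * 247.0280 = 0.007061 m
L_final = 3.977061 m

dL = 0.007061 m


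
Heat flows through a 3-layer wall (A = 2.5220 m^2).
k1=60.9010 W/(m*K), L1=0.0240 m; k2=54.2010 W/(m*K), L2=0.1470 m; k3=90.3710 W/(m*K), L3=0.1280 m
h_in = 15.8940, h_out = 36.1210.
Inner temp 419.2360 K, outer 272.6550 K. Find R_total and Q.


R_conv_in = 1/(15.8940*2.5220) = 0.0249
R_1 = 0.0240/(60.9010*2.5220) = 0.0002
R_2 = 0.1470/(54.2010*2.5220) = 0.0011
R_3 = 0.1280/(90.3710*2.5220) = 0.0006
R_conv_out = 1/(36.1210*2.5220) = 0.0110
R_total = 0.0377 K/W
Q = 146.5810 / 0.0377 = 3886.2614 W

R_total = 0.0377 K/W, Q = 3886.2614 W


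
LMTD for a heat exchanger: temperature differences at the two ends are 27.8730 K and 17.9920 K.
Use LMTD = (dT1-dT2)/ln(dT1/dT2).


dT1/dT2 = 1.5492
ln(dT1/dT2) = 0.4377
LMTD = 9.8810 / 0.4377 = 22.5732 K

22.5732 K


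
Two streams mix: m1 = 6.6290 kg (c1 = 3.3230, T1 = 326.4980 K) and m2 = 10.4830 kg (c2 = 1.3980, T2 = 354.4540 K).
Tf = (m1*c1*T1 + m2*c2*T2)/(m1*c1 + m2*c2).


num = 12386.7588
den = 36.6834
Tf = 337.6666 K

337.6666 K


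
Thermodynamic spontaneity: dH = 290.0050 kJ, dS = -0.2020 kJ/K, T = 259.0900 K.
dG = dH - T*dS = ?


T*dS = 259.0900 * -0.2020 = -52.3362 kJ
dG = 290.0050 + 52.3362 = 342.3412 kJ (non-spontaneous)

dG = 342.3412 kJ, non-spontaneous


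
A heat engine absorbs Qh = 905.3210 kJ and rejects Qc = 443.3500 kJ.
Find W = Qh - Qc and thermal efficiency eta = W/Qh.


W = 905.3210 - 443.3500 = 461.9710 kJ
eta = 461.9710 / 905.3210 = 0.5103 = 51.0284%

W = 461.9710 kJ, eta = 51.0284%


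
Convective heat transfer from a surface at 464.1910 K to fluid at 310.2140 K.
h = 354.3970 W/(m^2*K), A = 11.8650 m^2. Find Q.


dT = 153.9770 K
Q = 354.3970 * 11.8650 * 153.9770 = 647461.0292 W

647461.0292 W


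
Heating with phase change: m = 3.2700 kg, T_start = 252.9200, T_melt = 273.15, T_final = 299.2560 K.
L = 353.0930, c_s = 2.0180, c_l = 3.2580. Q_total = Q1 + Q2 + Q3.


Q1 (sensible, solid) = 3.2700 * 2.0180 * 20.2300 = 133.4949 kJ
Q2 (latent) = 3.2700 * 353.0930 = 1154.6141 kJ
Q3 (sensible, liquid) = 3.2700 * 3.2580 * 26.1060 = 278.1244 kJ
Q_total = 1566.2335 kJ

1566.2335 kJ


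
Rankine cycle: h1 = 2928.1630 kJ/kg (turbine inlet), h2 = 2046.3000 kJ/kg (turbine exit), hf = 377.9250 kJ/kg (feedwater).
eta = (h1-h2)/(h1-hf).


W = 881.8630 kJ/kg
Q_in = 2550.2380 kJ/kg
eta = 0.3458 = 34.5796%

eta = 34.5796%


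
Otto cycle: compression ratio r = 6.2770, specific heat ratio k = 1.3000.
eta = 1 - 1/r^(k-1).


r^(k-1) = 1.7351
eta = 1 - 1/1.7351 = 0.4237 = 42.3666%

42.3666%


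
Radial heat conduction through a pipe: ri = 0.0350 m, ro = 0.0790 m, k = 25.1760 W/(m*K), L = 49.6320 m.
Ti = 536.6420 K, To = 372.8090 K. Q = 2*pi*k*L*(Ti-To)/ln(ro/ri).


dT = 163.8330 K
ln(ro/ri) = 0.8141
Q = 2*pi*25.1760*49.6320*163.8330 / 0.8141 = 1579981.9117 W

1579981.9117 W


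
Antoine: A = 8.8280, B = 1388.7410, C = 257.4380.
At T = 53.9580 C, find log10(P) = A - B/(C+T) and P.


C+T = 311.3960
B/(C+T) = 4.4597
log10(P) = 8.8280 - 4.4597 = 4.3683
P = 10^4.3683 = 23349.2792 mmHg

23349.2792 mmHg


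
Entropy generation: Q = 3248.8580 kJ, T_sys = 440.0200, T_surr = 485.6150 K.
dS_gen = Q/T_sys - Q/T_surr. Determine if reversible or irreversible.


dS_sys = 3248.8580/440.0200 = 7.3834 kJ/K
dS_surr = -3248.8580/485.6150 = -6.6902 kJ/K
dS_gen = 7.3834 - 6.6902 = 0.6932 kJ/K (irreversible)

dS_gen = 0.6932 kJ/K, irreversible


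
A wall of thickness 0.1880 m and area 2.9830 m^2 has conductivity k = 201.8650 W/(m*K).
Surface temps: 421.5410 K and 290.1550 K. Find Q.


dT = 131.3860 K
Q = 201.8650 * 2.9830 * 131.3860 / 0.1880 = 420828.8653 W

420828.8653 W


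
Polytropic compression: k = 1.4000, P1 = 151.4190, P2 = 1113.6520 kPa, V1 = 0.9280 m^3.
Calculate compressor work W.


(k-1)/k = 0.2857
(P2/P1)^exp = 1.7684
W = 3.5000 * 151.4190 * 0.9280 * (1.7684 - 1) = 377.9273 kJ

377.9273 kJ


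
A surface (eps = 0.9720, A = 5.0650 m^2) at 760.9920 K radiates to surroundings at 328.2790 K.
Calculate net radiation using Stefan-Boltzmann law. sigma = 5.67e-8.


T^4 = 3.3537e+11
Tsurr^4 = 1.1614e+10
Q = 0.9720 * 5.67e-8 * 5.0650 * 3.2375e+11 = 90373.8852 W

90373.8852 W


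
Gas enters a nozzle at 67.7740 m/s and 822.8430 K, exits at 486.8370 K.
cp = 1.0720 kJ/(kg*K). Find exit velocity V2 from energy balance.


dT = 336.0060 K
2*cp*1000*dT = 720396.8640
V1^2 = 4593.3151
V2 = sqrt(724990.1791) = 851.4636 m/s

851.4636 m/s


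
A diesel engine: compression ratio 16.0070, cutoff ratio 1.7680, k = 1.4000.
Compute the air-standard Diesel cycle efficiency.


r^(k-1) = 3.0320
rc^k = 2.2206
eta = 0.6256 = 62.5571%

62.5571%


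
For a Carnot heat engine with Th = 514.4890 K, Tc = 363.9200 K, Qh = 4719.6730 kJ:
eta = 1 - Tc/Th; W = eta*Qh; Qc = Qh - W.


eta = 1 - 363.9200/514.4890 = 0.2927
W = 0.2927 * 4719.6730 = 1381.2471 kJ
Qc = 4719.6730 - 1381.2471 = 3338.4259 kJ

eta = 29.2657%, W = 1381.2471 kJ, Qc = 3338.4259 kJ


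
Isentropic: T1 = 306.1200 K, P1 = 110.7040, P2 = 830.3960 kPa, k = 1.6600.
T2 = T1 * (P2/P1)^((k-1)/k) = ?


(k-1)/k = 0.3976
(P2/P1)^exp = 2.2281
T2 = 306.1200 * 2.2281 = 682.0744 K

682.0744 K


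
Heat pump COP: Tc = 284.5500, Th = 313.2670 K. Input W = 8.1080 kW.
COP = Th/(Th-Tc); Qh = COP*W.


COP = 313.2670 / 28.7170 = 10.9088
Qh = 10.9088 * 8.1080 = 88.4483 kW

COP = 10.9088, Qh = 88.4483 kW


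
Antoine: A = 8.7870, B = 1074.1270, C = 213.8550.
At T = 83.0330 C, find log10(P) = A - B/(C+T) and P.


C+T = 296.8880
B/(C+T) = 3.6180
log10(P) = 8.7870 - 3.6180 = 5.1690
P = 10^5.1690 = 147586.4302 mmHg

147586.4302 mmHg


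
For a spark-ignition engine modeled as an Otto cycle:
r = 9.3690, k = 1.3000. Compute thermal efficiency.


r^(k-1) = 1.9566
eta = 1 - 1/1.9566 = 0.4889 = 48.8916%

48.8916%


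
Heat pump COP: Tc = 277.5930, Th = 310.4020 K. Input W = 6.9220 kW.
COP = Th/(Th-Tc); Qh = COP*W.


COP = 310.4020 / 32.8090 = 9.4609
Qh = 9.4609 * 6.9220 = 65.4882 kW

COP = 9.4609, Qh = 65.4882 kW


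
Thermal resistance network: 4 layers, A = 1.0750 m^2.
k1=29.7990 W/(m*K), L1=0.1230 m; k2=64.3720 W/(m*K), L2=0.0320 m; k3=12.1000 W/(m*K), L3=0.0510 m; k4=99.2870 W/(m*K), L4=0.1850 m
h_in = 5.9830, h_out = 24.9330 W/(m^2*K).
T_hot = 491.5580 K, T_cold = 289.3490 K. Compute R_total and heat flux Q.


R_conv_in = 1/(5.9830*1.0750) = 0.1555
R_1 = 0.1230/(29.7990*1.0750) = 0.0038
R_2 = 0.0320/(64.3720*1.0750) = 0.0005
R_3 = 0.0510/(12.1000*1.0750) = 0.0039
R_4 = 0.1850/(99.2870*1.0750) = 0.0017
R_conv_out = 1/(24.9330*1.0750) = 0.0373
R_total = 0.2027 K/W
Q = 202.2090 / 0.2027 = 997.3573 W

R_total = 0.2027 K/W, Q = 997.3573 W


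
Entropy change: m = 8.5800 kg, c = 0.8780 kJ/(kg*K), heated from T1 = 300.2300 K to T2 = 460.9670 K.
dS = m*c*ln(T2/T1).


T2/T1 = 1.5354
ln(T2/T1) = 0.4288
dS = 8.5800 * 0.8780 * 0.4288 = 3.2301 kJ/K

3.2301 kJ/K


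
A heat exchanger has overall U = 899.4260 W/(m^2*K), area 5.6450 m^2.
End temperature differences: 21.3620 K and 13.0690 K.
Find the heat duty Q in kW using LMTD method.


LMTD = 16.8773 K
Q = 899.4260 * 5.6450 * 16.8773 = 85690.3380 W = 85.6903 kW

85.6903 kW


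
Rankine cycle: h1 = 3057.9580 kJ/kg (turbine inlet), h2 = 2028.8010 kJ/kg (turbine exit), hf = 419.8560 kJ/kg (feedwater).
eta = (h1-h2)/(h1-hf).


W = 1029.1570 kJ/kg
Q_in = 2638.1020 kJ/kg
eta = 0.3901 = 39.0113%

eta = 39.0113%


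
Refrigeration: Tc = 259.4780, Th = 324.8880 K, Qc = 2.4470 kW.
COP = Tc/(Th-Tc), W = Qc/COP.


COP = 259.4780 / 65.4100 = 3.9669
W = 2.4470 / 3.9669 = 0.6168 kW

COP = 3.9669, W = 0.6168 kW


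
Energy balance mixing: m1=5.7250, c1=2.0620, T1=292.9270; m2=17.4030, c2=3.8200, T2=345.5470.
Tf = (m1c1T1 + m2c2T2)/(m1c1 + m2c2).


num = 26429.7666
den = 78.2844
Tf = 337.6121 K

337.6121 K


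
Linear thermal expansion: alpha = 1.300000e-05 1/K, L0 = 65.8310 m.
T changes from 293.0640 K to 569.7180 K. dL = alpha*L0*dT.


dT = 276.6540 K
dL = 1.300000e-05 * 65.8310 * 276.6540 = 0.236761 m
L_final = 66.067761 m

dL = 0.236761 m


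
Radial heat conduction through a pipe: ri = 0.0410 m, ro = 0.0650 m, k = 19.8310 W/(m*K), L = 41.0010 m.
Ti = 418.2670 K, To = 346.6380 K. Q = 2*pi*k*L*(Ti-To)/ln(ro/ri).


dT = 71.6290 K
ln(ro/ri) = 0.4608
Q = 2*pi*19.8310*41.0010*71.6290 / 0.4608 = 794110.6514 W

794110.6514 W


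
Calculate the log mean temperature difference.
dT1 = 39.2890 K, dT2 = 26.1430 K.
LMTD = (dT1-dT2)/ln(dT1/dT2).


dT1/dT2 = 1.5028
ln(dT1/dT2) = 0.4074
LMTD = 13.1460 / 0.4074 = 32.2710 K

32.2710 K


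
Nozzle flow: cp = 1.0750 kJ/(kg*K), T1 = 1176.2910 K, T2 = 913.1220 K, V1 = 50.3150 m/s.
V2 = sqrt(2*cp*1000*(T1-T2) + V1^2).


dT = 263.1690 K
2*cp*1000*dT = 565813.3500
V1^2 = 2531.5992
V2 = sqrt(568344.9492) = 753.8866 m/s

753.8866 m/s


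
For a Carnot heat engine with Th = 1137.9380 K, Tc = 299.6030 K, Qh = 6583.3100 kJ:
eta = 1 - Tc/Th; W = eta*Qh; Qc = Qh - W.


eta = 1 - 299.6030/1137.9380 = 0.7367
W = 0.7367 * 6583.3100 = 4850.0175 kJ
Qc = 6583.3100 - 4850.0175 = 1733.2925 kJ

eta = 73.6714%, W = 4850.0175 kJ, Qc = 1733.2925 kJ


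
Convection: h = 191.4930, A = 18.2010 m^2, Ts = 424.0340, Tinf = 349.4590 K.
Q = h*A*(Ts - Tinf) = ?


dT = 74.5750 K
Q = 191.4930 * 18.2010 * 74.5750 = 259921.0272 W

259921.0272 W


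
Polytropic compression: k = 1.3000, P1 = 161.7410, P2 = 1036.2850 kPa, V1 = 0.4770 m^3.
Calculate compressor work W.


(k-1)/k = 0.2308
(P2/P1)^exp = 1.5352
W = 4.3333 * 161.7410 * 0.4770 * (1.5352 - 1) = 178.9121 kJ

178.9121 kJ


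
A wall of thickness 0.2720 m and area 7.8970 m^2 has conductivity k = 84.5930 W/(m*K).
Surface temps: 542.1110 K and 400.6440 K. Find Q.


dT = 141.4670 K
Q = 84.5930 * 7.8970 * 141.4670 / 0.2720 = 347442.3908 W

347442.3908 W


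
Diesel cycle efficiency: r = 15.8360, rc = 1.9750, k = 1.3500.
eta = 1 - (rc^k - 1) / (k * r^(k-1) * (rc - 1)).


r^(k-1) = 2.6295
rc^k = 2.5062
eta = 0.5648 = 56.4821%

56.4821%


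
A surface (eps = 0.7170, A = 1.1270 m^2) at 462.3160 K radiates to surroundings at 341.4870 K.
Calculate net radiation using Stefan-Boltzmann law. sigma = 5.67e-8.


T^4 = 4.5683e+10
Tsurr^4 = 1.3599e+10
Q = 0.7170 * 5.67e-8 * 1.1270 * 3.2084e+10 = 1470.0108 W

1470.0108 W


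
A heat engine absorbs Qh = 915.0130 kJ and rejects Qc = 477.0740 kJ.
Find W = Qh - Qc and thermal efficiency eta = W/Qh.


W = 915.0130 - 477.0740 = 437.9390 kJ
eta = 437.9390 / 915.0130 = 0.4786 = 47.8615%

W = 437.9390 kJ, eta = 47.8615%


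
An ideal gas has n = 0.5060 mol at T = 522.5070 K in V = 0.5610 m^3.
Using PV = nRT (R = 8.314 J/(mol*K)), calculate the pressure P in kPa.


P = nRT/V = 0.5060 * 8.314 * 522.5070 / 0.5610
= 2198.1263 / 0.5610 = 3918.2288 Pa = 3.9182 kPa

3.9182 kPa


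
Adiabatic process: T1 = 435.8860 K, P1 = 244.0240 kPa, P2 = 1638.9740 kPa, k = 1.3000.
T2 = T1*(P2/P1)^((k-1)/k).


(k-1)/k = 0.2308
(P2/P1)^exp = 1.5520
T2 = 435.8860 * 1.5520 = 676.4743 K

676.4743 K


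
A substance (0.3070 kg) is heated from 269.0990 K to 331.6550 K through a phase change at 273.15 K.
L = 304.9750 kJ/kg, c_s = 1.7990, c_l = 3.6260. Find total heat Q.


Q1 (sensible, solid) = 0.3070 * 1.7990 * 4.0510 = 2.2373 kJ
Q2 (latent) = 0.3070 * 304.9750 = 93.6273 kJ
Q3 (sensible, liquid) = 0.3070 * 3.6260 * 58.5050 = 65.1267 kJ
Q_total = 160.9914 kJ

160.9914 kJ


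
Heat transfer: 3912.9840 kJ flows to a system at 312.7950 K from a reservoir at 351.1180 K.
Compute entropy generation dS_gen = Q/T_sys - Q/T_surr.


dS_sys = 3912.9840/312.7950 = 12.5097 kJ/K
dS_surr = -3912.9840/351.1180 = -11.1444 kJ/K
dS_gen = 12.5097 - 11.1444 = 1.3654 kJ/K (irreversible)

dS_gen = 1.3654 kJ/K, irreversible


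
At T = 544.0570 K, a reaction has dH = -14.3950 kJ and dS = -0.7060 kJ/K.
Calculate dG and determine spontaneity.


T*dS = 544.0570 * -0.7060 = -384.1042 kJ
dG = -14.3950 + 384.1042 = 369.7092 kJ (non-spontaneous)

dG = 369.7092 kJ, non-spontaneous


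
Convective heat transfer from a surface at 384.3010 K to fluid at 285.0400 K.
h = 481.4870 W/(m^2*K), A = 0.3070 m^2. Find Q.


dT = 99.2610 K
Q = 481.4870 * 0.3070 * 99.2610 = 14672.4145 W

14672.4145 W


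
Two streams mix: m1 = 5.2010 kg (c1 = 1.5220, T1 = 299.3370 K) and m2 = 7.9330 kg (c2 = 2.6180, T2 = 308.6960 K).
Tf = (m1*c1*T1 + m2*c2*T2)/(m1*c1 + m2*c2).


num = 8780.7102
den = 28.6845
Tf = 306.1132 K

306.1132 K


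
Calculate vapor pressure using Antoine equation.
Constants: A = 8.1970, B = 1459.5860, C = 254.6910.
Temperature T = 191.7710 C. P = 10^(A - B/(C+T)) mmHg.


C+T = 446.4620
B/(C+T) = 3.2692
log10(P) = 8.1970 - 3.2692 = 4.9278
P = 10^4.9278 = 84678.3057 mmHg

84678.3057 mmHg


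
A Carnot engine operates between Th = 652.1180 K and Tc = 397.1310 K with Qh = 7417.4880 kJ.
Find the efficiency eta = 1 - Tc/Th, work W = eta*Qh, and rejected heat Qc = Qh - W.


eta = 1 - 397.1310/652.1180 = 0.3910
W = 0.3910 * 7417.4880 = 2900.3386 kJ
Qc = 7417.4880 - 2900.3386 = 4517.1494 kJ

eta = 39.1014%, W = 2900.3386 kJ, Qc = 4517.1494 kJ


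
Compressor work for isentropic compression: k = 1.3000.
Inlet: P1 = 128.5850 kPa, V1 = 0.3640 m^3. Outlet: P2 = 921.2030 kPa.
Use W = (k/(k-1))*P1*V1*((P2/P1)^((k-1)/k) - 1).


(k-1)/k = 0.2308
(P2/P1)^exp = 1.5752
W = 4.3333 * 128.5850 * 0.3640 * (1.5752 - 1) = 116.6703 kJ

116.6703 kJ


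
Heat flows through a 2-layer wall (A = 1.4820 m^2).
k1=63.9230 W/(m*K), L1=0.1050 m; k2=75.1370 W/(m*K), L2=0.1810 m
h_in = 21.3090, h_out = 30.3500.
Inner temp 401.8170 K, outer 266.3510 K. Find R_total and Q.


R_conv_in = 1/(21.3090*1.4820) = 0.0317
R_1 = 0.1050/(63.9230*1.4820) = 0.0011
R_2 = 0.1810/(75.1370*1.4820) = 0.0016
R_conv_out = 1/(30.3500*1.4820) = 0.0222
R_total = 0.0566 K/W
Q = 135.4660 / 0.0566 = 2392.0294 W

R_total = 0.0566 K/W, Q = 2392.0294 W


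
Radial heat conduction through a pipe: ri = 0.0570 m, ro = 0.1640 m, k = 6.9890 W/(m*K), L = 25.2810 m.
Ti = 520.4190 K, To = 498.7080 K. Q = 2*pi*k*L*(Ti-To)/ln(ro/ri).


dT = 21.7110 K
ln(ro/ri) = 1.0568
Q = 2*pi*6.9890*25.2810*21.7110 / 1.0568 = 22807.0939 W

22807.0939 W


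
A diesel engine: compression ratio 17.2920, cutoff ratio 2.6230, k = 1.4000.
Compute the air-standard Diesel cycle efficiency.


r^(k-1) = 3.1271
rc^k = 3.8576
eta = 0.5978 = 59.7823%

59.7823%


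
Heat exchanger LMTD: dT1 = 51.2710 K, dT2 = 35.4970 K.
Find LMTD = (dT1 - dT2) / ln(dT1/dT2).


dT1/dT2 = 1.4444
ln(dT1/dT2) = 0.3677
LMTD = 15.7740 / 0.3677 = 42.9018 K

42.9018 K


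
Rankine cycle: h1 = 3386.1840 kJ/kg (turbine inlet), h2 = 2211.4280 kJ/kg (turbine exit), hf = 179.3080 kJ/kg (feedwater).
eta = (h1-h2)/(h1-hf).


W = 1174.7560 kJ/kg
Q_in = 3206.8760 kJ/kg
eta = 0.3663 = 36.6324%

eta = 36.6324%


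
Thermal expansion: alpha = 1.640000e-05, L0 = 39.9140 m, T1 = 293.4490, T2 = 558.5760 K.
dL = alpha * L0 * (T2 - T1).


dT = 265.1270 K
dL = 1.640000e-05 * 39.9140 * 265.1270 = 0.173549 m
L_final = 40.087549 m

dL = 0.173549 m


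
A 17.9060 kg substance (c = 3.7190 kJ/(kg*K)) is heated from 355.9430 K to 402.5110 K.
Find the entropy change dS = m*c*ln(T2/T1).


T2/T1 = 1.1308
ln(T2/T1) = 0.1230
dS = 17.9060 * 3.7190 * 0.1230 = 8.1877 kJ/K

8.1877 kJ/K


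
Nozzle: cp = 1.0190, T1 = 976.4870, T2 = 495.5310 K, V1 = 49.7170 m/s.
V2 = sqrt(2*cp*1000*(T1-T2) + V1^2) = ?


dT = 480.9560 K
2*cp*1000*dT = 980188.3280
V1^2 = 2471.7801
V2 = sqrt(982660.1081) = 991.2921 m/s

991.2921 m/s


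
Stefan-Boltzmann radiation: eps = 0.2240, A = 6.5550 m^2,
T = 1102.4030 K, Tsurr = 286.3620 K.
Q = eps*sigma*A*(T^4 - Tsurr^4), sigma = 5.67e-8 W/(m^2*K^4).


T^4 = 1.4769e+12
Tsurr^4 = 6.7245e+09
Q = 0.2240 * 5.67e-8 * 6.5550 * 1.4702e+12 = 122400.5728 W

122400.5728 W


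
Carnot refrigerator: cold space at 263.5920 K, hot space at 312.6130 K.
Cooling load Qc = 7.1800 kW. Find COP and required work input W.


COP = 263.5920 / 49.0210 = 5.3771
W = 7.1800 / 5.3771 = 1.3353 kW

COP = 5.3771, W = 1.3353 kW


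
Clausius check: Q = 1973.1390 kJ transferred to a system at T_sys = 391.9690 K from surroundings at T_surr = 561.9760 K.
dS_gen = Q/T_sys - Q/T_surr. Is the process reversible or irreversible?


dS_sys = 1973.1390/391.9690 = 5.0339 kJ/K
dS_surr = -1973.1390/561.9760 = -3.5111 kJ/K
dS_gen = 5.0339 - 3.5111 = 1.5228 kJ/K (irreversible)

dS_gen = 1.5228 kJ/K, irreversible


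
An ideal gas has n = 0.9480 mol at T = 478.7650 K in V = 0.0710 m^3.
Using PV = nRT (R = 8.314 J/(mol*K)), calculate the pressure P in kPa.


P = nRT/V = 0.9480 * 8.314 * 478.7650 / 0.0710
= 3773.4687 / 0.0710 = 53147.4464 Pa = 53.1474 kPa

53.1474 kPa


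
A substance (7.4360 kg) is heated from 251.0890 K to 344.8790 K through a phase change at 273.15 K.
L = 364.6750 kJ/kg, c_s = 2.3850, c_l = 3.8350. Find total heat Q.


Q1 (sensible, solid) = 7.4360 * 2.3850 * 22.0610 = 391.2487 kJ
Q2 (latent) = 7.4360 * 364.6750 = 2711.7233 kJ
Q3 (sensible, liquid) = 7.4360 * 3.8350 * 71.7290 = 2045.5002 kJ
Q_total = 5148.4722 kJ

5148.4722 kJ


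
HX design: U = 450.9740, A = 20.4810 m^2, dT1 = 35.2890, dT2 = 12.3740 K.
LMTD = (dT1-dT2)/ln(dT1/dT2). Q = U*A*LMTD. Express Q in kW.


LMTD = 21.8660 K
Q = 450.9740 * 20.4810 * 21.8660 = 201963.1319 W = 201.9631 kW

201.9631 kW


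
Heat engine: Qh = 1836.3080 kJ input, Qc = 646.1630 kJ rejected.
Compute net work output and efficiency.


W = 1836.3080 - 646.1630 = 1190.1450 kJ
eta = 1190.1450 / 1836.3080 = 0.6481 = 64.8118%

W = 1190.1450 kJ, eta = 64.8118%


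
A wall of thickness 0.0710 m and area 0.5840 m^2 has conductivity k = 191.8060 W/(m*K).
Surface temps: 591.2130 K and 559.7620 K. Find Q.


dT = 31.4510 K
Q = 191.8060 * 0.5840 * 31.4510 / 0.0710 = 49619.3585 W

49619.3585 W


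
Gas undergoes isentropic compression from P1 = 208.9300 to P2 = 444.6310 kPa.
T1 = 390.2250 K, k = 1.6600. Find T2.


(k-1)/k = 0.3976
(P2/P1)^exp = 1.3502
T2 = 390.2250 * 1.3502 = 526.8953 K

526.8953 K


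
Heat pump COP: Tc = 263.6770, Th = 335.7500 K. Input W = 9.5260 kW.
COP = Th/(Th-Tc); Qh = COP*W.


COP = 335.7500 / 72.0730 = 4.6585
Qh = 4.6585 * 9.5260 = 44.3766 kW

COP = 4.6585, Qh = 44.3766 kW


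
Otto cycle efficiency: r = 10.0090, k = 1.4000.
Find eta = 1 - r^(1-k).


r^(k-1) = 2.5128
eta = 1 - 1/2.5128 = 0.6020 = 60.2036%

60.2036%


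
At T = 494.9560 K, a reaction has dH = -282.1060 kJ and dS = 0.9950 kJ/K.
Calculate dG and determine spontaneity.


T*dS = 494.9560 * 0.9950 = 492.4812 kJ
dG = -282.1060 - 492.4812 = -774.5872 kJ (spontaneous)

dG = -774.5872 kJ, spontaneous


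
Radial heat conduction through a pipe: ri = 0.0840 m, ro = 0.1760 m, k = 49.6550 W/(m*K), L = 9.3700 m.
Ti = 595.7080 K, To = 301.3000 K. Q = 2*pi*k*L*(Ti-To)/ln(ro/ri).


dT = 294.4080 K
ln(ro/ri) = 0.7397
Q = 2*pi*49.6550*9.3700*294.4080 / 0.7397 = 1163578.5162 W

1163578.5162 W


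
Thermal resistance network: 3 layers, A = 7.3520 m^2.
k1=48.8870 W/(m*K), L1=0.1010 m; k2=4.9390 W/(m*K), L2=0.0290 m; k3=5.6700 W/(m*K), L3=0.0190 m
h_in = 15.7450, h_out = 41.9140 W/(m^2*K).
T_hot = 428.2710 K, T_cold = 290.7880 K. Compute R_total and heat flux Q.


R_conv_in = 1/(15.7450*7.3520) = 0.0086
R_1 = 0.1010/(48.8870*7.3520) = 0.0003
R_2 = 0.0290/(4.9390*7.3520) = 0.0008
R_3 = 0.0190/(5.6700*7.3520) = 0.0005
R_conv_out = 1/(41.9140*7.3520) = 0.0032
R_total = 0.0134 K/W
Q = 137.4830 / 0.0134 = 10245.1171 W

R_total = 0.0134 K/W, Q = 10245.1171 W


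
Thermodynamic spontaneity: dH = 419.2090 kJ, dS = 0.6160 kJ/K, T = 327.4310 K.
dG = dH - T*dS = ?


T*dS = 327.4310 * 0.6160 = 201.6975 kJ
dG = 419.2090 - 201.6975 = 217.5115 kJ (non-spontaneous)

dG = 217.5115 kJ, non-spontaneous


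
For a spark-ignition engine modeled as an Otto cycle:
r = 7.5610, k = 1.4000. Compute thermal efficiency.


r^(k-1) = 2.2461
eta = 1 - 1/2.2461 = 0.5548 = 55.4787%

55.4787%


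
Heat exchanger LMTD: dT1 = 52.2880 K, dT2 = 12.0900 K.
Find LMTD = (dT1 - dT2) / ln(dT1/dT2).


dT1/dT2 = 4.3249
ln(dT1/dT2) = 1.4644
LMTD = 40.1980 / 1.4644 = 27.4504 K

27.4504 K


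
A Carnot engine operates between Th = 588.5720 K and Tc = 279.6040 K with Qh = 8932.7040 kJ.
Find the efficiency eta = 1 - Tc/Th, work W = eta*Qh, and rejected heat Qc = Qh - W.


eta = 1 - 279.6040/588.5720 = 0.5249
W = 0.5249 * 8932.7040 = 4689.1794 kJ
Qc = 8932.7040 - 4689.1794 = 4243.5246 kJ

eta = 52.4945%, W = 4689.1794 kJ, Qc = 4243.5246 kJ


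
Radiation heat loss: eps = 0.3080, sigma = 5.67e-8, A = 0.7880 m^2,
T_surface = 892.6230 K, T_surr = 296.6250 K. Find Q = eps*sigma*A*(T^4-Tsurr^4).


T^4 = 6.3485e+11
Tsurr^4 = 7.7416e+09
Q = 0.3080 * 5.67e-8 * 0.7880 * 6.2711e+11 = 8629.8608 W

8629.8608 W


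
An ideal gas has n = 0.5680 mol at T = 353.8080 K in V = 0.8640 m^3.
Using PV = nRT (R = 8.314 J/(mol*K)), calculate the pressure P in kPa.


P = nRT/V = 0.5680 * 8.314 * 353.8080 / 0.8640
= 1670.8059 / 0.8640 = 1933.8031 Pa = 1.9338 kPa

1.9338 kPa


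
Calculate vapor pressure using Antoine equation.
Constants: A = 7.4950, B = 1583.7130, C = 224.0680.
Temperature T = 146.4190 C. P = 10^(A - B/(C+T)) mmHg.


C+T = 370.4870
B/(C+T) = 4.2747
log10(P) = 7.4950 - 4.2747 = 3.2203
P = 10^3.2203 = 1660.8140 mmHg

1660.8140 mmHg


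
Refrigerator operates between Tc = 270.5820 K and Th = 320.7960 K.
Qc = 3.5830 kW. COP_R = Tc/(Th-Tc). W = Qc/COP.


COP = 270.5820 / 50.2140 = 5.3886
W = 3.5830 / 5.3886 = 0.6649 kW

COP = 5.3886, W = 0.6649 kW


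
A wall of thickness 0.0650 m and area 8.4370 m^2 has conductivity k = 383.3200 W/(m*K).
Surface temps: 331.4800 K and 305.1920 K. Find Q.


dT = 26.2880 K
Q = 383.3200 * 8.4370 * 26.2880 / 0.0650 = 1307957.7576 W

1307957.7576 W


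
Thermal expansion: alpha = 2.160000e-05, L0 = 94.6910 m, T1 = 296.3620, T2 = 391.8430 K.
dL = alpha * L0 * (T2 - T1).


dT = 95.4810 K
dL = 2.160000e-05 * 94.6910 * 95.4810 = 0.195290 m
L_final = 94.886290 m

dL = 0.195290 m


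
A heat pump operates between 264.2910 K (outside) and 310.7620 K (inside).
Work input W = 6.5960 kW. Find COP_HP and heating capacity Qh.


COP = 310.7620 / 46.4710 = 6.6872
Qh = 6.6872 * 6.5960 = 44.1089 kW

COP = 6.6872, Qh = 44.1089 kW


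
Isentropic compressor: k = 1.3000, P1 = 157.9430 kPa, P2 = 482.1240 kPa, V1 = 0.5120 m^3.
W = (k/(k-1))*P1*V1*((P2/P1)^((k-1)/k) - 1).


(k-1)/k = 0.2308
(P2/P1)^exp = 1.2937
W = 4.3333 * 157.9430 * 0.5120 * (1.2937 - 1) = 102.9303 kJ

102.9303 kJ


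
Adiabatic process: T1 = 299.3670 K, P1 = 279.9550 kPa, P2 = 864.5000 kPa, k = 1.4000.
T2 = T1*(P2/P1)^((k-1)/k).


(k-1)/k = 0.2857
(P2/P1)^exp = 1.3801
T2 = 299.3670 * 1.3801 = 413.1536 K

413.1536 K


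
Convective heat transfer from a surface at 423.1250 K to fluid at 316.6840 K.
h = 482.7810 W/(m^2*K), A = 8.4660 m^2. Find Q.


dT = 106.4410 K
Q = 482.7810 * 8.4660 * 106.4410 = 435048.2040 W

435048.2040 W


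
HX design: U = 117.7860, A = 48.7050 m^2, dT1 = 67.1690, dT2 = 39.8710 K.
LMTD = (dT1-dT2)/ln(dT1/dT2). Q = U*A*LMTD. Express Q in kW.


LMTD = 52.3389 K
Q = 117.7860 * 48.7050 * 52.3389 = 300255.9471 W = 300.2559 kW

300.2559 kW


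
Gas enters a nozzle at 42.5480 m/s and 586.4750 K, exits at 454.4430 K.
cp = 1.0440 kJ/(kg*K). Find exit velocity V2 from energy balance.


dT = 132.0320 K
2*cp*1000*dT = 275682.8160
V1^2 = 1810.3323
V2 = sqrt(277493.1483) = 526.7762 m/s

526.7762 m/s


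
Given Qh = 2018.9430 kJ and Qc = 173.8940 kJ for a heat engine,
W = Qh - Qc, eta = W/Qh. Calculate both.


W = 2018.9430 - 173.8940 = 1845.0490 kJ
eta = 1845.0490 / 2018.9430 = 0.9139 = 91.3869%

W = 1845.0490 kJ, eta = 91.3869%


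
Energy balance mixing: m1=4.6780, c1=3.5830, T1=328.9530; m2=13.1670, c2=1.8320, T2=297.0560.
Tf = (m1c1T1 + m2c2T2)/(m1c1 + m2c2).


num = 12679.2396
den = 40.8832
Tf = 310.1331 K

310.1331 K


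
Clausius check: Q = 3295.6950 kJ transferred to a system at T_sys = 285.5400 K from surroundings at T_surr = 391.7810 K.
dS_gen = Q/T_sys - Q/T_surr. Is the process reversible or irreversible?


dS_sys = 3295.6950/285.5400 = 11.5420 kJ/K
dS_surr = -3295.6950/391.7810 = -8.4121 kJ/K
dS_gen = 11.5420 - 8.4121 = 3.1299 kJ/K (irreversible)

dS_gen = 3.1299 kJ/K, irreversible


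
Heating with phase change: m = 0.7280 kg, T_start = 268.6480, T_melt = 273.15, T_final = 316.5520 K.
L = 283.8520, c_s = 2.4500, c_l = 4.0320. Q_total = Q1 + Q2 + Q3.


Q1 (sensible, solid) = 0.7280 * 2.4500 * 4.5020 = 8.0298 kJ
Q2 (latent) = 0.7280 * 283.8520 = 206.6443 kJ
Q3 (sensible, liquid) = 0.7280 * 4.0320 * 43.4020 = 127.3977 kJ
Q_total = 342.0717 kJ

342.0717 kJ


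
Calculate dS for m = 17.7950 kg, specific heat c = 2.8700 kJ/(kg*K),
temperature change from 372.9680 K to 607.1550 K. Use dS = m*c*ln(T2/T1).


T2/T1 = 1.6279
ln(T2/T1) = 0.4873
dS = 17.7950 * 2.8700 * 0.4873 = 24.8868 kJ/K

24.8868 kJ/K


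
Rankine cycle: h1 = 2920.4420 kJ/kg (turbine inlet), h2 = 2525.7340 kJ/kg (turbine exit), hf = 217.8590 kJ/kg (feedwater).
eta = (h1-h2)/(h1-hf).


W = 394.7080 kJ/kg
Q_in = 2702.5830 kJ/kg
eta = 0.1460 = 14.6048%

eta = 14.6048%


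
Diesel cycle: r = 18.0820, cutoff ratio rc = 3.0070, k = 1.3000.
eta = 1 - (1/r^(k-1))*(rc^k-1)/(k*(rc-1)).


r^(k-1) = 2.3833
rc^k = 4.1838
eta = 0.4880 = 48.7983%

48.7983%


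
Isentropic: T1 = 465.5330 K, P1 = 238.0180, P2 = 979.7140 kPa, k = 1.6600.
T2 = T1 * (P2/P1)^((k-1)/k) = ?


(k-1)/k = 0.3976
(P2/P1)^exp = 1.7552
T2 = 465.5330 * 1.7552 = 817.0819 K

817.0819 K


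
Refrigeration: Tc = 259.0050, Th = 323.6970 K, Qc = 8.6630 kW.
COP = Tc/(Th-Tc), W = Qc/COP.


COP = 259.0050 / 64.6920 = 4.0037
W = 8.6630 / 4.0037 = 2.1638 kW

COP = 4.0037, W = 2.1638 kW


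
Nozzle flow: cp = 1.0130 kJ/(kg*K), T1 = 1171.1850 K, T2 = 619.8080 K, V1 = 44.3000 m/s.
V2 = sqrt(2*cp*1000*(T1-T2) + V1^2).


dT = 551.3770 K
2*cp*1000*dT = 1117089.8020
V1^2 = 1962.4900
V2 = sqrt(1119052.2920) = 1057.8527 m/s

1057.8527 m/s


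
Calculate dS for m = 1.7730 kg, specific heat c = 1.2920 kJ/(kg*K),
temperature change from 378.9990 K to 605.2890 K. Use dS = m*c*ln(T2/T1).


T2/T1 = 1.5971
ln(T2/T1) = 0.4682
dS = 1.7730 * 1.2920 * 0.4682 = 1.0725 kJ/K

1.0725 kJ/K


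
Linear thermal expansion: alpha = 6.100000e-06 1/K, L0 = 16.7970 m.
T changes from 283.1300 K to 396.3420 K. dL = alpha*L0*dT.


dT = 113.2120 K
dL = 6.100000e-06 * 16.7970 * 113.2120 = 0.011600 m
L_final = 16.808600 m

dL = 0.011600 m


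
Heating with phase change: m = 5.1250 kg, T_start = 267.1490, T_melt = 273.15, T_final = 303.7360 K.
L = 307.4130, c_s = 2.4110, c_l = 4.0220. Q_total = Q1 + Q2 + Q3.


Q1 (sensible, solid) = 5.1250 * 2.4110 * 6.0010 = 74.1506 kJ
Q2 (latent) = 5.1250 * 307.4130 = 1575.4916 kJ
Q3 (sensible, liquid) = 5.1250 * 4.0220 * 30.5860 = 630.4616 kJ
Q_total = 2280.1038 kJ

2280.1038 kJ


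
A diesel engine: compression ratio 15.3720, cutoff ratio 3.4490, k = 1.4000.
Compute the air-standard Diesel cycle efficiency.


r^(k-1) = 2.9833
rc^k = 5.6594
eta = 0.5445 = 54.4466%

54.4466%


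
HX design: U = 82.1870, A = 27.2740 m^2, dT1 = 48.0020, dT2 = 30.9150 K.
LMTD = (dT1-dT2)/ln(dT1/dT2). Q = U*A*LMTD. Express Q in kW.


LMTD = 38.8340 K
Q = 82.1870 * 27.2740 * 38.8340 = 87049.0325 W = 87.0490 kW

87.0490 kW


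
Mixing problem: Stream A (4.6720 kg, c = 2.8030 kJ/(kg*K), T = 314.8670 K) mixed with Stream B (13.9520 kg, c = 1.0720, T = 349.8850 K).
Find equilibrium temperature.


num = 9356.4477
den = 28.0522
Tf = 333.5375 K

333.5375 K


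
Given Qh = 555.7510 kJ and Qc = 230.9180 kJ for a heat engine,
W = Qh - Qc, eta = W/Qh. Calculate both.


W = 555.7510 - 230.9180 = 324.8330 kJ
eta = 324.8330 / 555.7510 = 0.5845 = 58.4494%

W = 324.8330 kJ, eta = 58.4494%


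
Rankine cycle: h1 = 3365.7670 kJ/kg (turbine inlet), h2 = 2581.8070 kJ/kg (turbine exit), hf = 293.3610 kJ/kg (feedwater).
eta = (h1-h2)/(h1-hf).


W = 783.9600 kJ/kg
Q_in = 3072.4060 kJ/kg
eta = 0.2552 = 25.5162%

eta = 25.5162%


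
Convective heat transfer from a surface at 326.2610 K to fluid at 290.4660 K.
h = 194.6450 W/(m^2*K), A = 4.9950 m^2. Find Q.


dT = 35.7950 K
Q = 194.6450 * 4.9950 * 35.7950 = 34801.7523 W

34801.7523 W


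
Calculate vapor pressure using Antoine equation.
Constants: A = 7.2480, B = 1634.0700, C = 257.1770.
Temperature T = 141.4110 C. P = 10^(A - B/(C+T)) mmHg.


C+T = 398.5880
B/(C+T) = 4.0996
log10(P) = 7.2480 - 4.0996 = 3.1484
P = 10^3.1484 = 1407.1916 mmHg

1407.1916 mmHg


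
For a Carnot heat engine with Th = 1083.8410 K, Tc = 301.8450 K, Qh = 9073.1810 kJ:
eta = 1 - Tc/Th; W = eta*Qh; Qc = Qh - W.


eta = 1 - 301.8450/1083.8410 = 0.7215
W = 0.7215 * 9073.1810 = 6546.3396 kJ
Qc = 9073.1810 - 6546.3396 = 2526.8414 kJ

eta = 72.1504%, W = 6546.3396 kJ, Qc = 2526.8414 kJ


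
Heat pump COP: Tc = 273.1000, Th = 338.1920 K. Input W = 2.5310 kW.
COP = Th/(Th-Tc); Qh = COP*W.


COP = 338.1920 / 65.0920 = 5.1956
Qh = 5.1956 * 2.5310 = 13.1501 kW

COP = 5.1956, Qh = 13.1501 kW


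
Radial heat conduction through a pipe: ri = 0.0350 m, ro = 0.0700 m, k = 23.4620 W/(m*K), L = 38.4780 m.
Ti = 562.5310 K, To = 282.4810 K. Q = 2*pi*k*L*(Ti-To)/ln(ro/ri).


dT = 280.0500 K
ln(ro/ri) = 0.6931
Q = 2*pi*23.4620*38.4780*280.0500 / 0.6931 = 2291751.3987 W

2291751.3987 W


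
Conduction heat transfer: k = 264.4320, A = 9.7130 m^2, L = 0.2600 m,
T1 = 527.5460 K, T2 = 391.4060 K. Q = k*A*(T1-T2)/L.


dT = 136.1400 K
Q = 264.4320 * 9.7130 * 136.1400 / 0.2600 = 1344868.4235 W

1344868.4235 W


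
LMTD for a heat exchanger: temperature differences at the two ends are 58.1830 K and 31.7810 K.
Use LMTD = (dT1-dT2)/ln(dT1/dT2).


dT1/dT2 = 1.8307
ln(dT1/dT2) = 0.6047
LMTD = 26.4020 / 0.6047 = 43.6595 K

43.6595 K


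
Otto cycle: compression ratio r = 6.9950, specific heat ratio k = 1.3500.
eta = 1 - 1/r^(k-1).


r^(k-1) = 1.9755
eta = 1 - 1/1.9755 = 0.4938 = 49.3797%

49.3797%


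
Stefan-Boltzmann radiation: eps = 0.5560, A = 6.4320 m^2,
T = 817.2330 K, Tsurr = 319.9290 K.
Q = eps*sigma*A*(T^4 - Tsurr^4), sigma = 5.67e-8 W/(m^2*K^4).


T^4 = 4.4605e+11
Tsurr^4 = 1.0476e+10
Q = 0.5560 * 5.67e-8 * 6.4320 * 4.3557e+11 = 88321.2927 W

88321.2927 W


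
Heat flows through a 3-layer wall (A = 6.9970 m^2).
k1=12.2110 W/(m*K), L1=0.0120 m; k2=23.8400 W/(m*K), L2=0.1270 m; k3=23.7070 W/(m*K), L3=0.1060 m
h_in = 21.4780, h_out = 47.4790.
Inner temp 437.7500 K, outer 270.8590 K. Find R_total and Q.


R_conv_in = 1/(21.4780*6.9970) = 0.0067
R_1 = 0.0120/(12.2110*6.9970) = 0.0001
R_2 = 0.1270/(23.8400*6.9970) = 0.0008
R_3 = 0.1060/(23.7070*6.9970) = 0.0006
R_conv_out = 1/(47.4790*6.9970) = 0.0030
R_total = 0.0112 K/W
Q = 166.8910 / 0.0112 = 14894.1461 W

R_total = 0.0112 K/W, Q = 14894.1461 W
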